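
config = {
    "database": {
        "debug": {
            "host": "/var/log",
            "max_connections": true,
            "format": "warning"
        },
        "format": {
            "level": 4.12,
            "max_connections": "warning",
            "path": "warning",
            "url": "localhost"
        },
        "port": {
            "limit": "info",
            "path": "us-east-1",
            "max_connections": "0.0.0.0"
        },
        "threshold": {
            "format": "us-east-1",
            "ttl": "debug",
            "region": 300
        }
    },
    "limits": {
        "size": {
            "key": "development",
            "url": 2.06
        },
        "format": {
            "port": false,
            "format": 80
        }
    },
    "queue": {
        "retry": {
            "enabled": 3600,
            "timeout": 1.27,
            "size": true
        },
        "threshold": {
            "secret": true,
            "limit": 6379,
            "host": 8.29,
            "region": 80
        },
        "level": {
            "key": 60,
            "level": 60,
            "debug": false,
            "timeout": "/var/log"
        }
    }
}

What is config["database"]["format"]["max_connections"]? "warning"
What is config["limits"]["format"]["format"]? 80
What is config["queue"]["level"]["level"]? 60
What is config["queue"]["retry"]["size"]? True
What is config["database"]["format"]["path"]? "warning"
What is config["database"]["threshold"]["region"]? 300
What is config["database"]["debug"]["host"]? "/var/log"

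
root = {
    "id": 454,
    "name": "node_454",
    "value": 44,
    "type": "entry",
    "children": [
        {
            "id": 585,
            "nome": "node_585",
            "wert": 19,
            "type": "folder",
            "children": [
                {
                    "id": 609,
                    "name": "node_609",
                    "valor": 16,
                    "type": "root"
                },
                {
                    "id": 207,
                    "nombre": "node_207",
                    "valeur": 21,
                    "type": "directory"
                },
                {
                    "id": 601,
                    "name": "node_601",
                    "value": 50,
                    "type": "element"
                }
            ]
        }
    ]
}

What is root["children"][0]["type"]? "folder"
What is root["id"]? 454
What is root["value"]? 44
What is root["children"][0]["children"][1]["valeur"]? 21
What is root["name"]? "node_454"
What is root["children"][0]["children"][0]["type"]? "root"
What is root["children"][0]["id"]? 585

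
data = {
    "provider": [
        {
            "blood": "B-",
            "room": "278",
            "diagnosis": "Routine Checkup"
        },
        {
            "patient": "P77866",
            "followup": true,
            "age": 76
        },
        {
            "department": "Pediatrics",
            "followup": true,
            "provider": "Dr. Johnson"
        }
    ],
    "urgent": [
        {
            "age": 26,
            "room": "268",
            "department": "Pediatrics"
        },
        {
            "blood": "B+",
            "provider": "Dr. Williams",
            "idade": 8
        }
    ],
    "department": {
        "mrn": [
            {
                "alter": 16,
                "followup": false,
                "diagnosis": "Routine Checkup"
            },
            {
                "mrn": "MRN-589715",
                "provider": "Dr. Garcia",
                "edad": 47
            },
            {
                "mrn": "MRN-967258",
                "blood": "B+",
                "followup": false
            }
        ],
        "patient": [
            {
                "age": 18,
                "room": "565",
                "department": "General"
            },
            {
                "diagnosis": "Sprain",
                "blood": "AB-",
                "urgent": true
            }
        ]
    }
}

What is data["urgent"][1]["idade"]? 8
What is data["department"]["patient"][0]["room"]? "565"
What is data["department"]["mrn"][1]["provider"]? "Dr. Garcia"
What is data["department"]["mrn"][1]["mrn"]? "MRN-589715"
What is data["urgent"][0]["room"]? "268"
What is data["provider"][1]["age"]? 76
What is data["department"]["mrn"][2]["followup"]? False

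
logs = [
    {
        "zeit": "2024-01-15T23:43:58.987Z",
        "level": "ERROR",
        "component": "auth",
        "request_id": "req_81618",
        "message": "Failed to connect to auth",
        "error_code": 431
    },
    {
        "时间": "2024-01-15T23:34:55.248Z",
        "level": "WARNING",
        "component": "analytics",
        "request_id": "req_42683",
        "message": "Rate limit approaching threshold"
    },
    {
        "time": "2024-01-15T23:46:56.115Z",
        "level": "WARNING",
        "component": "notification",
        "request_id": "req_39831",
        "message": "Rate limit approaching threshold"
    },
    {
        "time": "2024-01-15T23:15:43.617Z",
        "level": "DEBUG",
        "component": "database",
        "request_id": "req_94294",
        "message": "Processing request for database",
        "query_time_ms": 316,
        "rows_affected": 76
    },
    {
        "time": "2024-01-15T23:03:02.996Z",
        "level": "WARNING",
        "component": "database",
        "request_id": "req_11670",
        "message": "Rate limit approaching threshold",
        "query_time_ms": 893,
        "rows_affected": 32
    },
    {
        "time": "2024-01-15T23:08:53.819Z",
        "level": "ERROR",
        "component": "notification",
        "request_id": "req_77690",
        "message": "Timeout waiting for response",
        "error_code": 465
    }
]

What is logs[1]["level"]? "WARNING"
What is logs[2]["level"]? "WARNING"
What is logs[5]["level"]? "ERROR"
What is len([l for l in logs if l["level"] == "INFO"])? 0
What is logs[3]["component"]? "database"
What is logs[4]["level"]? "WARNING"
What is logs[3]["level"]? "DEBUG"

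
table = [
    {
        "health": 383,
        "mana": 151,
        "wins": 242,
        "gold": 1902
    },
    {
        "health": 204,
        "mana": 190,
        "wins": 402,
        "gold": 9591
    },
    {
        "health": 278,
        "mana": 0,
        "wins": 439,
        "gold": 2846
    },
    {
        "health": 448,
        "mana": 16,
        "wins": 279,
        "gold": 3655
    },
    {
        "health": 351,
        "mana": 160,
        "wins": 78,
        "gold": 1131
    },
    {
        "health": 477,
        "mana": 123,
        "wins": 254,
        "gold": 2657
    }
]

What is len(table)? 6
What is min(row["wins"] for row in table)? 78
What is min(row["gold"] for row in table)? 1131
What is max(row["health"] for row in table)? 477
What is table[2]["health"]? 278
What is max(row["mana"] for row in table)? 190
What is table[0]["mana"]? 151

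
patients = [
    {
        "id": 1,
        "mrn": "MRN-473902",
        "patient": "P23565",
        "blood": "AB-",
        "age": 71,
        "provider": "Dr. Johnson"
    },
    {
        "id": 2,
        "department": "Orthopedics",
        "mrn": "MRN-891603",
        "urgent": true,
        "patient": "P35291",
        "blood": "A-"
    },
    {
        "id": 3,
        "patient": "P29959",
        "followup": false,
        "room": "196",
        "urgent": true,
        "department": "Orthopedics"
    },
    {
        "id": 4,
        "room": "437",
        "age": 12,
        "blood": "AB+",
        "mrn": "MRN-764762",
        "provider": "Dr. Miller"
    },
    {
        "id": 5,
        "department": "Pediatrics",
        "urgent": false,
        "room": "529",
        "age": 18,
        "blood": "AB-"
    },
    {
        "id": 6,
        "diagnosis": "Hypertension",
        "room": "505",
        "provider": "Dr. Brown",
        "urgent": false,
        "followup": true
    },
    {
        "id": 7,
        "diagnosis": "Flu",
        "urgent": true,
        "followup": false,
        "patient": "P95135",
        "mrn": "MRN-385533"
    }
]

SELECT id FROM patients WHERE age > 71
[]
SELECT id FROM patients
[1, 2, 3, 4, 5, 6, 7]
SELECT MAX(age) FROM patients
71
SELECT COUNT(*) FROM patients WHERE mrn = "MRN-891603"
1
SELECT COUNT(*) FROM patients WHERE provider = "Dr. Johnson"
1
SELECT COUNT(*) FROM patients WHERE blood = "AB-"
2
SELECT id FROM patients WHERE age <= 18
[4, 5]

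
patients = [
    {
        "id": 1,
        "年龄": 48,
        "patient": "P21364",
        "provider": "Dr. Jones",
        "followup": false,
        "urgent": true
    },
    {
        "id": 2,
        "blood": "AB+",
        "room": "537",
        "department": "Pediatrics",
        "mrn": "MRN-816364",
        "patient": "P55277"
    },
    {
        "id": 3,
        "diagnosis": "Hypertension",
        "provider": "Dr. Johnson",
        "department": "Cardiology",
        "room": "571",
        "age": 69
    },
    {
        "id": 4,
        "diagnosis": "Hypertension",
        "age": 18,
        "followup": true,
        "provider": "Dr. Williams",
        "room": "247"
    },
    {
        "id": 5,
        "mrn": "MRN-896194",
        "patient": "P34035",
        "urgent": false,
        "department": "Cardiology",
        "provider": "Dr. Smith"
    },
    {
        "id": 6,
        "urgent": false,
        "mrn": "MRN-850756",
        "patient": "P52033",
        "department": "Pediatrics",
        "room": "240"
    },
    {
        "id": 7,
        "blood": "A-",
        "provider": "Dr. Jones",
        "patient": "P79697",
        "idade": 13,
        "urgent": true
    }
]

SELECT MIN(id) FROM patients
1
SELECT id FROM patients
[1, 2, 3, 4, 5, 6, 7]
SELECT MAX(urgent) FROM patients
True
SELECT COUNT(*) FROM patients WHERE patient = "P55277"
1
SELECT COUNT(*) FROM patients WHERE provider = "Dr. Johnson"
1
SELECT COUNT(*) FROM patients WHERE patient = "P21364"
1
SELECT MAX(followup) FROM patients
True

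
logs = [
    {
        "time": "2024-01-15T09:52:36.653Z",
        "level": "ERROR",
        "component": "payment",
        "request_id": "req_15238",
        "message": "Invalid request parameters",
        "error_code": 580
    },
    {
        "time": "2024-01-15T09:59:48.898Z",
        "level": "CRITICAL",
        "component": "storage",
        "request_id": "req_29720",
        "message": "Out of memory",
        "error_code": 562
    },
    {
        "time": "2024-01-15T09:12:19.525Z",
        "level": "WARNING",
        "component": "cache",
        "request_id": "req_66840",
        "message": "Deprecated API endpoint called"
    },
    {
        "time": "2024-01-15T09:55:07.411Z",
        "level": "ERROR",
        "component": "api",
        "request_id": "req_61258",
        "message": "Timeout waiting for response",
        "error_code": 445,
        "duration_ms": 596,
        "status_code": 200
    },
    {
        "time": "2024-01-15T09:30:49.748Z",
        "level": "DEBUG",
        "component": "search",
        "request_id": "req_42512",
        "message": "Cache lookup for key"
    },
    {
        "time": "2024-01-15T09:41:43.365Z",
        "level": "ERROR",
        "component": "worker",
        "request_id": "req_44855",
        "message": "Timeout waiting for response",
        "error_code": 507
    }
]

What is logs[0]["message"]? "Invalid request parameters"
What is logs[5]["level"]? "ERROR"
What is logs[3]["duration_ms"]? 596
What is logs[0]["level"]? "ERROR"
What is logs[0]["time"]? "2024-01-15T09:52:36.653Z"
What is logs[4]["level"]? "DEBUG"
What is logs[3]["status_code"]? 200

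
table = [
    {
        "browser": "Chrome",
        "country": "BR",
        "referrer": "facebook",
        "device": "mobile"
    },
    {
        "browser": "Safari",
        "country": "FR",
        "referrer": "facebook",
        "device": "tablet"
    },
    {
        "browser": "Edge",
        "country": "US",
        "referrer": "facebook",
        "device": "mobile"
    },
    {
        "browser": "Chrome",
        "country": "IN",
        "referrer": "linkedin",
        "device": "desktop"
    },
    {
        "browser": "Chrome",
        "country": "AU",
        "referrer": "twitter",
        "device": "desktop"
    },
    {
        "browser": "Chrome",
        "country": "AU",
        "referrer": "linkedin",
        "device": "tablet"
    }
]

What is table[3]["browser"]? "Chrome"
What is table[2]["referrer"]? "facebook"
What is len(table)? 6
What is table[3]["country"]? "IN"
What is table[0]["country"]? "BR"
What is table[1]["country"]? "FR"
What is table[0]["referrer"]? "facebook"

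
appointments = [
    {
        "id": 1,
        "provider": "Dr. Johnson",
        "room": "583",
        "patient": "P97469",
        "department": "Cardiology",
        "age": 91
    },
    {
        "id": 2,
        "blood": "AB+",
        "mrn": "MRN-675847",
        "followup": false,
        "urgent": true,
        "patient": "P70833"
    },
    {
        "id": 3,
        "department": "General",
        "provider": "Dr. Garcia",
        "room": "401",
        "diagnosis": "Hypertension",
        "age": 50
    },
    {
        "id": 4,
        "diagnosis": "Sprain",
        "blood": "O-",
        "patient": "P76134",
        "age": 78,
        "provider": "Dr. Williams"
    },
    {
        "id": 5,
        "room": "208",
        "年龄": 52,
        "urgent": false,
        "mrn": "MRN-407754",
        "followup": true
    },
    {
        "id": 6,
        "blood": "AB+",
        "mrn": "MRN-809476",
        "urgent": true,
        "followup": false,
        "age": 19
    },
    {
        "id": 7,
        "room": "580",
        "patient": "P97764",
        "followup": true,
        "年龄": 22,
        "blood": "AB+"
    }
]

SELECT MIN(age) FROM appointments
19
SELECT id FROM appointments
[1, 2, 3, 4, 5, 6, 7]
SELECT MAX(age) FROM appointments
91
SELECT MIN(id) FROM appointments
1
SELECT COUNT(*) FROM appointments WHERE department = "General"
1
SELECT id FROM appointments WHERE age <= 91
[1, 3, 4, 6]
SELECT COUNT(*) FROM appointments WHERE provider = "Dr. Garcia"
1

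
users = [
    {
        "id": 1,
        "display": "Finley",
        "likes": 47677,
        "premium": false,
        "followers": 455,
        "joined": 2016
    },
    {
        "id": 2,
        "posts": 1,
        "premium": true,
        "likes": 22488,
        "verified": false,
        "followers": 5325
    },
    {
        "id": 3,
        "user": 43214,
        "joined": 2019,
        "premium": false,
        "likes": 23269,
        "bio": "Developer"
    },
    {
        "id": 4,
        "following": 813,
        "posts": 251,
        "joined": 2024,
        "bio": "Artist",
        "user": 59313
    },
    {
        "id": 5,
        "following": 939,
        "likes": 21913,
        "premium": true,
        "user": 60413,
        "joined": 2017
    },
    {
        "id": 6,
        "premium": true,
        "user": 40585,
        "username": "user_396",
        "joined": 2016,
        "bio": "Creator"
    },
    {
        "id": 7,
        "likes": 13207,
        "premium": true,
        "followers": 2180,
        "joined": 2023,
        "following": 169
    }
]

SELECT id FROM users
[1, 2, 3, 4, 5, 6, 7]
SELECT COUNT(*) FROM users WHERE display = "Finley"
1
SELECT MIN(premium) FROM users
False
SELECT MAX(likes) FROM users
47677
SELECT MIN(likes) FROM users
13207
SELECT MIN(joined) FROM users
2016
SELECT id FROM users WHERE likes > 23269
[1]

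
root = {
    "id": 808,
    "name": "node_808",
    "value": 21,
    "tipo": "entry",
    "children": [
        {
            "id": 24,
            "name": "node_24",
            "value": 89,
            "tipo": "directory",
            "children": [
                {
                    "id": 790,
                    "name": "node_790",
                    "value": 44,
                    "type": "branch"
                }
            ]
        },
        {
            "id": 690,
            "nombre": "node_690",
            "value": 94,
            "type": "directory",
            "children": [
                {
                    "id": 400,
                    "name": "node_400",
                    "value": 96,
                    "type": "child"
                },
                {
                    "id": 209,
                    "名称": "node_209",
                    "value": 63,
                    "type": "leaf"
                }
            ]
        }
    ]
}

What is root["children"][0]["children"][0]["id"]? 790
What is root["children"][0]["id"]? 24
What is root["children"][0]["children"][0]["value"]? 44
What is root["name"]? "node_808"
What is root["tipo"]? "entry"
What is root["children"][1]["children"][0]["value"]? 96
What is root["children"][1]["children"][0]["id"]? 400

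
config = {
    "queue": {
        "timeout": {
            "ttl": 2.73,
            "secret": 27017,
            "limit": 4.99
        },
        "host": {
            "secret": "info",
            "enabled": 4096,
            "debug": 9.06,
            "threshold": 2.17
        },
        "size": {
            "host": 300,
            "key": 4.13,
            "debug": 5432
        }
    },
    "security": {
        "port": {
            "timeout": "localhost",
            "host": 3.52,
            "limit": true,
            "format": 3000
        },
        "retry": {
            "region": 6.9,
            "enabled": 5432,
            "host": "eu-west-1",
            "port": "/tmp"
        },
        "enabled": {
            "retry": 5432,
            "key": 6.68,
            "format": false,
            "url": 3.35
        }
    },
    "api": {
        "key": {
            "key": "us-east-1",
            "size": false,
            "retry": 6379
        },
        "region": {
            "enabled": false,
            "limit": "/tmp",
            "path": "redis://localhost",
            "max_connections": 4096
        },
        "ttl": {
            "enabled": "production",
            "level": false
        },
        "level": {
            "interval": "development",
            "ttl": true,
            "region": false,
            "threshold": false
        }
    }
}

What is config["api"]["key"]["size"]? False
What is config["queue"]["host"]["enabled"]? 4096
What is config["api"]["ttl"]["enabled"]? "production"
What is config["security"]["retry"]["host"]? "eu-west-1"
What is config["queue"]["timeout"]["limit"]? 4.99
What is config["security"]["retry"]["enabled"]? 5432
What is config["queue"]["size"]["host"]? 300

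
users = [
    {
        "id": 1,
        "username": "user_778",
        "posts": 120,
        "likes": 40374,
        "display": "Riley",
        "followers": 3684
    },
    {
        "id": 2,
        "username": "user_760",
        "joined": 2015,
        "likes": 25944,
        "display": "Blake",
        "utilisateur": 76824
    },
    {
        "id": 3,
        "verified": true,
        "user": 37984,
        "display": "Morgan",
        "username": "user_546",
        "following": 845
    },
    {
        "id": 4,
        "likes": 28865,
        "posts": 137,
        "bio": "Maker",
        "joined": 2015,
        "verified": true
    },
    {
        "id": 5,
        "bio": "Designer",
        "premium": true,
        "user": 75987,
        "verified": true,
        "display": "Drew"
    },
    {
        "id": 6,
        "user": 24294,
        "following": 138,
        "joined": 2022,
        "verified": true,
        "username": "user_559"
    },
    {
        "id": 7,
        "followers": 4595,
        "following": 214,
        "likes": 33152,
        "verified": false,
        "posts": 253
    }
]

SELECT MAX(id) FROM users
7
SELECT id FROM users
[1, 2, 3, 4, 5, 6, 7]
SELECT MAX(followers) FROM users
4595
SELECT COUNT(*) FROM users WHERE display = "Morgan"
1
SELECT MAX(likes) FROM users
40374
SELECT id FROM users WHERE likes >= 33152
[1, 7]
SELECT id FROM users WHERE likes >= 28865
[1, 4, 7]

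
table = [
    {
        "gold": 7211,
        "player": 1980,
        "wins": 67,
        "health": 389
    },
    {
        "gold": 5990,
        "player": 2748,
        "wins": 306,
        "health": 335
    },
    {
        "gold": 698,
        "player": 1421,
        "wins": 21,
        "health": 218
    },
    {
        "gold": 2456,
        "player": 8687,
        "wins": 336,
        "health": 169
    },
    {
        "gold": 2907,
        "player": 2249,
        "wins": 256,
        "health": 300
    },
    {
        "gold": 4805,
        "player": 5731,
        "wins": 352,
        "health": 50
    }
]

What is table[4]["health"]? 300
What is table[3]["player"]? 8687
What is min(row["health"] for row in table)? 50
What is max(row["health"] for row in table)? 389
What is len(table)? 6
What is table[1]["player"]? 2748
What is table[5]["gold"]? 4805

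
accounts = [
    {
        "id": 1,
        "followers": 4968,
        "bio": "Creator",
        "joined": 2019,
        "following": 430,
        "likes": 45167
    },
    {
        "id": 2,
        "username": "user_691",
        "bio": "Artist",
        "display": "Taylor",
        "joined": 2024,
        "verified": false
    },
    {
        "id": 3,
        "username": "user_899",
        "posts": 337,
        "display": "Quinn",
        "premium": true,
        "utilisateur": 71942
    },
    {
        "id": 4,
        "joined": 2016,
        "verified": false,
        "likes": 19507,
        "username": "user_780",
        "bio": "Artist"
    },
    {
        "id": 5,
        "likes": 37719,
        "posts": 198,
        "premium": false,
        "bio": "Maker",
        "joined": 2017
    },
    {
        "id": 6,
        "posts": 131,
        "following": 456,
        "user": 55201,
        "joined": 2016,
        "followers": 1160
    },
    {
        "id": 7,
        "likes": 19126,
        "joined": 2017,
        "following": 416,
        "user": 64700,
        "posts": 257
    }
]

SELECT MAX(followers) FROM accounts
4968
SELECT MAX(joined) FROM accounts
2024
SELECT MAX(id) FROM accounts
7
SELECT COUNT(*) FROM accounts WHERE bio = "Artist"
2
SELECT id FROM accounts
[1, 2, 3, 4, 5, 6, 7]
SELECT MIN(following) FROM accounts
416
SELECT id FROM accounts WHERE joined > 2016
[1, 2, 5, 7]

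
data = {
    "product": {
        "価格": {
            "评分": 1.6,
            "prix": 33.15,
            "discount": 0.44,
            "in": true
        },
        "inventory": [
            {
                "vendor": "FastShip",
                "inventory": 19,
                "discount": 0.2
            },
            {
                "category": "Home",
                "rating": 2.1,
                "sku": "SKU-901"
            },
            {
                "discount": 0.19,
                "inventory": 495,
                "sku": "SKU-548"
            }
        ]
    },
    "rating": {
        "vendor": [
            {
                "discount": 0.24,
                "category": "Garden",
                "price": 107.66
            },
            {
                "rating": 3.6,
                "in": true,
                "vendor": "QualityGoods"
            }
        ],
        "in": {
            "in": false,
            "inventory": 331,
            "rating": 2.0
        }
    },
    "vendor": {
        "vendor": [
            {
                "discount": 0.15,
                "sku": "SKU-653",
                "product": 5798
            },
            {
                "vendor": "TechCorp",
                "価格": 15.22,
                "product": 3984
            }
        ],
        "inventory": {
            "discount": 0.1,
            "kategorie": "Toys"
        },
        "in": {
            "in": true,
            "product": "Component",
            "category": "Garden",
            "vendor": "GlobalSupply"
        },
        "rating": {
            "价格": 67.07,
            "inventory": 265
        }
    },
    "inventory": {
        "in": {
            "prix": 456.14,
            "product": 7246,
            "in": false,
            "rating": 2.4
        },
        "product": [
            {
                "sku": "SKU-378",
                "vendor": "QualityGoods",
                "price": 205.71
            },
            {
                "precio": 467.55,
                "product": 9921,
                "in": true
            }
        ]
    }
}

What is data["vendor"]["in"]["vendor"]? "GlobalSupply"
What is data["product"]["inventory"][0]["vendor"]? "FastShip"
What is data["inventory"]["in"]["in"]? False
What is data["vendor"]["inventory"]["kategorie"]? "Toys"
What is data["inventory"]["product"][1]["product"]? 9921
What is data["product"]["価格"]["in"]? True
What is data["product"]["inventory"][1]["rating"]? 2.1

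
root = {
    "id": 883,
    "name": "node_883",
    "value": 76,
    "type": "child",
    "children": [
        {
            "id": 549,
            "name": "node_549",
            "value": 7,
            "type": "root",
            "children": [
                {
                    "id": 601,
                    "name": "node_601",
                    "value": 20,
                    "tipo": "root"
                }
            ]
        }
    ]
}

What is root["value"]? 76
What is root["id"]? 883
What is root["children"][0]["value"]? 7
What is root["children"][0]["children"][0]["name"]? "node_601"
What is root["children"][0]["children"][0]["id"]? 601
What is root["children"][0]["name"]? "node_549"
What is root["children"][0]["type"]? "root"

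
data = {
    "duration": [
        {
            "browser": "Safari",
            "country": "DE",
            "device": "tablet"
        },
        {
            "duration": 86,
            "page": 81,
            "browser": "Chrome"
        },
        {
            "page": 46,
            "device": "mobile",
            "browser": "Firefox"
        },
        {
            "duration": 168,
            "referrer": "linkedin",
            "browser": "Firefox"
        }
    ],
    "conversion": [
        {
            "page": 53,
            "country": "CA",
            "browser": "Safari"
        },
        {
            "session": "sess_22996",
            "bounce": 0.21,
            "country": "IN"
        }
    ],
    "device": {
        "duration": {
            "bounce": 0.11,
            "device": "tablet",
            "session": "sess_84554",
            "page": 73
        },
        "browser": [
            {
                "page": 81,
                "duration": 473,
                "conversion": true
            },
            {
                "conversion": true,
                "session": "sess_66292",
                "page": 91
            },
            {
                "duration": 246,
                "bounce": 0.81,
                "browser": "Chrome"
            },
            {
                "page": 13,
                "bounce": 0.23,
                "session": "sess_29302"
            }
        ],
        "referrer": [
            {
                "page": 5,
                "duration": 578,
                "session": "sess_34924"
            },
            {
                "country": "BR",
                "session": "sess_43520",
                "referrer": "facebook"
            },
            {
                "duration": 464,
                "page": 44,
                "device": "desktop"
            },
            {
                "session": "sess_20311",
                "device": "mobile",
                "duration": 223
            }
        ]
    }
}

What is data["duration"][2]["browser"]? "Firefox"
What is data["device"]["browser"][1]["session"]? "sess_66292"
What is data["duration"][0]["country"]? "DE"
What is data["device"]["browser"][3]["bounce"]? 0.23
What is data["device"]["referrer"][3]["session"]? "sess_20311"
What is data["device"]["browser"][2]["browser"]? "Chrome"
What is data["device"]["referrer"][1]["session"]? "sess_43520"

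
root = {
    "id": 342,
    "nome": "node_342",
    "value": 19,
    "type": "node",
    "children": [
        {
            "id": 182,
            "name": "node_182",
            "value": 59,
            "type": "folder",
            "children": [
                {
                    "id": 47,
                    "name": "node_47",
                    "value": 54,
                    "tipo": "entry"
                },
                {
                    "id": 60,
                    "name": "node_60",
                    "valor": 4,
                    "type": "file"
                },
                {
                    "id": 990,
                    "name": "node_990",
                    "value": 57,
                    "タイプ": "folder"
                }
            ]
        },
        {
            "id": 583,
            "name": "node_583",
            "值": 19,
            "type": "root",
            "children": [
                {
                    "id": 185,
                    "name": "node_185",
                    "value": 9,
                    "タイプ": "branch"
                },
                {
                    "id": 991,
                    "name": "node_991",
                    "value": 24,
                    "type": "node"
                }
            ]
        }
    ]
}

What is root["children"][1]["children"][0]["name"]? "node_185"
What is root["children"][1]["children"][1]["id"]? 991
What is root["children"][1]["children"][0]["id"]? 185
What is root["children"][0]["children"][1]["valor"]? 4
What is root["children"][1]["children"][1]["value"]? 24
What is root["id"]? 342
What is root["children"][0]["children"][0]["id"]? 47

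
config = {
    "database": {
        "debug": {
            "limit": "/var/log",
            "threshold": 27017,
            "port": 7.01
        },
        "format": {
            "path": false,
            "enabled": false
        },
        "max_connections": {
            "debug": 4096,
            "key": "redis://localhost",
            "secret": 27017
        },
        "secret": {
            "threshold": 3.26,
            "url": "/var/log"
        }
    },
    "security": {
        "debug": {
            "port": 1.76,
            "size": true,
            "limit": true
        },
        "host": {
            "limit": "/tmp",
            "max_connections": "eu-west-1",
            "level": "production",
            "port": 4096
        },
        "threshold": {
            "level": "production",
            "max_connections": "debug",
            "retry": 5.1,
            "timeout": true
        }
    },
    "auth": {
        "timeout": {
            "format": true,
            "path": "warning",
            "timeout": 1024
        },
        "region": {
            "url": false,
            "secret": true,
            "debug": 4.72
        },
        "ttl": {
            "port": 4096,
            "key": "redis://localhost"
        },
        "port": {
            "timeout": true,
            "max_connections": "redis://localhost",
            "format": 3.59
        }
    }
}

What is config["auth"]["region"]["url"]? False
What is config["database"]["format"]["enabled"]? False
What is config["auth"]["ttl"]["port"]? 4096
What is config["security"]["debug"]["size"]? True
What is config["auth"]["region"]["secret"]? True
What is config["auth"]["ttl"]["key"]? "redis://localhost"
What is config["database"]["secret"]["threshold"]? 3.26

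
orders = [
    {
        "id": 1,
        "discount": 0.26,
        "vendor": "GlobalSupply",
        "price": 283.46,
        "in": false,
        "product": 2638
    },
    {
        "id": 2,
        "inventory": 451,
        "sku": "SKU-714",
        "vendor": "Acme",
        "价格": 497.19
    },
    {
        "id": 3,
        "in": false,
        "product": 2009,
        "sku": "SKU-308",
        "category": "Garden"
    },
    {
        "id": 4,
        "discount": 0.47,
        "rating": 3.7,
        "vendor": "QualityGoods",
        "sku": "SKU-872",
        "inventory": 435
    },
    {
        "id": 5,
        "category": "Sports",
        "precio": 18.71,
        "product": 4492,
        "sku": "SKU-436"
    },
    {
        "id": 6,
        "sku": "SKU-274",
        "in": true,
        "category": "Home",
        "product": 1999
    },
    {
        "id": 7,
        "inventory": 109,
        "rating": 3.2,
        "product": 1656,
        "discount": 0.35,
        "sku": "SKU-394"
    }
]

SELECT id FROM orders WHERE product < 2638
[3, 6, 7]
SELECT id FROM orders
[1, 2, 3, 4, 5, 6, 7]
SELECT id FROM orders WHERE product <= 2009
[3, 6, 7]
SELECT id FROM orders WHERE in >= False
[1, 3, 6]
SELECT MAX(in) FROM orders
True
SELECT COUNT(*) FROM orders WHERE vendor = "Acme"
1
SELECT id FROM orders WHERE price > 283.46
[]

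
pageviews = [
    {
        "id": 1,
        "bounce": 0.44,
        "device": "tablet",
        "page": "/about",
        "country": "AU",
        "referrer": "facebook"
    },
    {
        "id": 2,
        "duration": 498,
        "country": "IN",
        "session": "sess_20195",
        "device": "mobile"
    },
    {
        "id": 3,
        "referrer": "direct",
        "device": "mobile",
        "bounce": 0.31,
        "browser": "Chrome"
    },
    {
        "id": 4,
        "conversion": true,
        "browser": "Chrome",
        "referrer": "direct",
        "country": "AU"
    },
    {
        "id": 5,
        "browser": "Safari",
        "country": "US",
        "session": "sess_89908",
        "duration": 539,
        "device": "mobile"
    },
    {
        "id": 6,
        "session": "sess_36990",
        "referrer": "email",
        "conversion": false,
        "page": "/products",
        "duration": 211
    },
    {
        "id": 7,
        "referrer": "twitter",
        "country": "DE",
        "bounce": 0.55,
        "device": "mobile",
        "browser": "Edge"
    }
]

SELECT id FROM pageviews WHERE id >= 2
[2, 3, 4, 5, 6, 7]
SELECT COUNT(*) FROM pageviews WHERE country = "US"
1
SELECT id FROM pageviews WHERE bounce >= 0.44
[1, 7]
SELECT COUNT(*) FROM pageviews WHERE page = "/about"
1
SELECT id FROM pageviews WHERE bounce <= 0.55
[1, 3, 7]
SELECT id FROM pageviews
[1, 2, 3, 4, 5, 6, 7]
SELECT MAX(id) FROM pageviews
7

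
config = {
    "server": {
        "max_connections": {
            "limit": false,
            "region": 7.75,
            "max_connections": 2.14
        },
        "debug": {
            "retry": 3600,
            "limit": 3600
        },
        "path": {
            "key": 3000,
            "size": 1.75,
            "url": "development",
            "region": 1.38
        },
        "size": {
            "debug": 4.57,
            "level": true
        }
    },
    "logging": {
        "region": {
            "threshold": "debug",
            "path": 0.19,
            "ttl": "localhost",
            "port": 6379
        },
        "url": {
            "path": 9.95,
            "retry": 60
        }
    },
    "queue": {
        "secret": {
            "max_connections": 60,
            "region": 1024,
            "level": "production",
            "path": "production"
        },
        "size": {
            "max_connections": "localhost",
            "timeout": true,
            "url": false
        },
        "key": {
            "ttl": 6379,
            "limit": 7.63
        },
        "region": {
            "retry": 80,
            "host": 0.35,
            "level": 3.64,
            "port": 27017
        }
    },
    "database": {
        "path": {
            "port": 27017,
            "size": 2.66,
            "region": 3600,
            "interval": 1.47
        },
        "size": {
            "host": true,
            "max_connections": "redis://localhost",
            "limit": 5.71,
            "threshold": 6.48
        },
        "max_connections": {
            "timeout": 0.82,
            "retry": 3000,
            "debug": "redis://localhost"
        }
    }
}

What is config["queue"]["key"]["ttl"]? 6379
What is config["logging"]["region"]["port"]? 6379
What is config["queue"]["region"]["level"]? 3.64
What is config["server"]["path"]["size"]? 1.75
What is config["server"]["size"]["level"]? True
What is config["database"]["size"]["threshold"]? 6.48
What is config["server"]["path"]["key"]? 3000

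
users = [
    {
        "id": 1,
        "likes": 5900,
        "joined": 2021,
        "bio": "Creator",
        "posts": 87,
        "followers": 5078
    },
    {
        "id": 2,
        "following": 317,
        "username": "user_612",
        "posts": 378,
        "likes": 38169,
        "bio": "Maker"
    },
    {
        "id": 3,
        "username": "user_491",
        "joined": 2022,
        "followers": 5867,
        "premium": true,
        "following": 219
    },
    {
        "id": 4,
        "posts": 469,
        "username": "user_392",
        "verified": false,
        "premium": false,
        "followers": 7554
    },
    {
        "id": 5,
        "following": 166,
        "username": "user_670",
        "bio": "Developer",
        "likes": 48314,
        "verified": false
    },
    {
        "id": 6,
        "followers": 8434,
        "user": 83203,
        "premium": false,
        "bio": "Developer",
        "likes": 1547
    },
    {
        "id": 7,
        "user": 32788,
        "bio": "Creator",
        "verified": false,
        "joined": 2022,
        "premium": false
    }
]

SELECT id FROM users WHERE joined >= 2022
[3, 7]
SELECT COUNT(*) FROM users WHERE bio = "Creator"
2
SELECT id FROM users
[1, 2, 3, 4, 5, 6, 7]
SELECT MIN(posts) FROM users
87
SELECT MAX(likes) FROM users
48314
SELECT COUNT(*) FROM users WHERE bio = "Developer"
2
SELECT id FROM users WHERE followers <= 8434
[1, 3, 4, 6]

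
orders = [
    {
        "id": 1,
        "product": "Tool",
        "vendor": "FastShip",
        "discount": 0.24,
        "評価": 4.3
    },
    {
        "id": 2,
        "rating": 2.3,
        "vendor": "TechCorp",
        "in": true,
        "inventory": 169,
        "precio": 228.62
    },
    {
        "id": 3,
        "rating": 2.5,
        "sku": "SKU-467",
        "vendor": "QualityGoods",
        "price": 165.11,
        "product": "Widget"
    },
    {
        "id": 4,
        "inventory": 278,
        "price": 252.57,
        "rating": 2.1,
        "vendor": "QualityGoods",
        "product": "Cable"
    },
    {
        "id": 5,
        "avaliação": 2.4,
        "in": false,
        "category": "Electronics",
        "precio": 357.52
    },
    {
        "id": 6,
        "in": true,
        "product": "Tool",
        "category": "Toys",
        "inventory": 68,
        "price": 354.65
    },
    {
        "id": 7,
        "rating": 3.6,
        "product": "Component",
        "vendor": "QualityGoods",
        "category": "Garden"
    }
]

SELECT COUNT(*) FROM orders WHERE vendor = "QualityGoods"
3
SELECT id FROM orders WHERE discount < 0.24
[]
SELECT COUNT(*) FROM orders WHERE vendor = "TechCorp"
1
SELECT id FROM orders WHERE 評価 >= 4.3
[1]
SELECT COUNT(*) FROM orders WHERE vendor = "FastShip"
1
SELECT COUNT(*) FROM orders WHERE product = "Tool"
2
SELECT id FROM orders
[1, 2, 3, 4, 5, 6, 7]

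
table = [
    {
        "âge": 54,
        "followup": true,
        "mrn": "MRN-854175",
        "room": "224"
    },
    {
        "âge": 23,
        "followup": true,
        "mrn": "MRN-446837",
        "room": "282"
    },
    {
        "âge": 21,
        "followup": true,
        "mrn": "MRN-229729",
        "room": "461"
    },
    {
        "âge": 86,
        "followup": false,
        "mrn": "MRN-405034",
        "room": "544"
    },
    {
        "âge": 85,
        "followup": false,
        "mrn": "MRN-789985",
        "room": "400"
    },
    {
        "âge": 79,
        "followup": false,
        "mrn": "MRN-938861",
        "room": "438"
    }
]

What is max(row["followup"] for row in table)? True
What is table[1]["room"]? "282"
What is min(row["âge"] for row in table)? 21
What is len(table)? 6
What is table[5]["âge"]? 79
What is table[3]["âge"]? 86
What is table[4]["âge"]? 85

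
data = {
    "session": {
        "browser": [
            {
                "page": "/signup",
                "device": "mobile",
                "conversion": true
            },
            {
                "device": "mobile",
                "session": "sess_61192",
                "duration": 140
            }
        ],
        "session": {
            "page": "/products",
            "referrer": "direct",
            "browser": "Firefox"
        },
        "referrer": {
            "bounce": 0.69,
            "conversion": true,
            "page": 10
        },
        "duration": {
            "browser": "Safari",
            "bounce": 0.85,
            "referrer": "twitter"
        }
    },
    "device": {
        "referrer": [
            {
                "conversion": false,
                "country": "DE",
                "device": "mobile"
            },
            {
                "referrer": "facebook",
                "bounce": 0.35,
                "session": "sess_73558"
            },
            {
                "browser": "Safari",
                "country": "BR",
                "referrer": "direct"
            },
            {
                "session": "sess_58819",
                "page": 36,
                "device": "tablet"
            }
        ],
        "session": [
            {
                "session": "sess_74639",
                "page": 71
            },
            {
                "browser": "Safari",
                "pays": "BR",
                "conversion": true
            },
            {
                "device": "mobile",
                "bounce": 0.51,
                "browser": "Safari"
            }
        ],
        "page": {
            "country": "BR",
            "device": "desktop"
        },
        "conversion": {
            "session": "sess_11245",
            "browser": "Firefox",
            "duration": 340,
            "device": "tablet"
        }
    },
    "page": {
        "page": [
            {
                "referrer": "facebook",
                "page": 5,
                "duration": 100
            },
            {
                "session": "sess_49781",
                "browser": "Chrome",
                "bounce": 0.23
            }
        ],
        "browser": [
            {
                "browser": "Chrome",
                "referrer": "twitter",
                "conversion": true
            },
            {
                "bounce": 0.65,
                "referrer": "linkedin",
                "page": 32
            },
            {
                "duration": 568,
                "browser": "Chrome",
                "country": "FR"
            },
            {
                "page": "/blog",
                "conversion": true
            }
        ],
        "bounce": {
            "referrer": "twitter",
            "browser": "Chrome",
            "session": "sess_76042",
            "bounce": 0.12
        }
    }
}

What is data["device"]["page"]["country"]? "BR"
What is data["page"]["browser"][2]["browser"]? "Chrome"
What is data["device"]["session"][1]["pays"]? "BR"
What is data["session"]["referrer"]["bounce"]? 0.69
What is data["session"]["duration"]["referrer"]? "twitter"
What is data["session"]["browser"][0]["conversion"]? True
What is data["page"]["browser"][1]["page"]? 32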